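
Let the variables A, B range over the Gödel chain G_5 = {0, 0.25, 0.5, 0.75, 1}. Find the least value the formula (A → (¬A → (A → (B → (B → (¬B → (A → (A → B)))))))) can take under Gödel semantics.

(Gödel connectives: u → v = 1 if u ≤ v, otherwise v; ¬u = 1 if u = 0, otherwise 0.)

Every assignment gives 1. For instance at A = 0, B = 0:
  ¬A: Gödel ¬ of 0 = 1 (operand is 0)
  ¬B: Gödel ¬ of 0 = 1 (operand is 0)
  (A → B): 0 ≤ 0, so result = 1
  (A → (A → B)): 0 ≤ 1, so result = 1
  (¬B → (A → (A → B))): 1 ≤ 1, so result = 1
  (B → (¬B → (A → (A → B)))): 0 ≤ 1, so result = 1
  (B → (B → (¬B → (A → (A → B))))): 0 ≤ 1, so result = 1
  (A → (B → (B → (¬B → (A → (A → B)))))): 0 ≤ 1, so result = 1
  (¬A → (A → (B → (B → (¬B → (A → (A → B))))))): 1 ≤ 1, so result = 1
  (A → (¬A → (A → (B → (B → (¬B → (A → (A → B)))))))): 0 ≤ 1, so result = 1
All 25 assignments give value 1 — the formula is a G_5-tautology.

1.00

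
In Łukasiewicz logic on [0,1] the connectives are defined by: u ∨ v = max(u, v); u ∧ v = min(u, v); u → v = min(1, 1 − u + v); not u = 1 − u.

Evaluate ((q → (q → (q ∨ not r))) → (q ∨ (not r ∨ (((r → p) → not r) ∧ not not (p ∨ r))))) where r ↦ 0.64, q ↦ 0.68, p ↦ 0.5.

0.68

not r: Łukasiewicz ¬ gives 1 − 0.64 = 0.36
(q ∨ not r) = max(0.68, 0.36) = 0.68
(q → (q ∨ not r)): min(1, 1 − 0.68 + 0.68) = 1
(q → (q → (q ∨ not r))): min(1, 1 − 0.68 + 1) = 1
not r: Łukasiewicz ¬ gives 1 − 0.64 = 0.36
(r → p): min(1, 1 − 0.64 + 0.5) = 0.86
not r: Łukasiewicz ¬ gives 1 − 0.64 = 0.36
((r → p) → not r): min(1, 1 − 0.86 + 0.36) = 0.5
(p ∨ r) = max(0.5, 0.64) = 0.64
not (p ∨ r): Łukasiewicz ¬ gives 1 − 0.64 = 0.36
not not (p ∨ r): Łukasiewicz ¬ gives 1 − 0.36 = 0.64
(((r → p) → not r) ∧ not not (p ∨ r)) = min(0.5, 0.64) = 0.5
(not r ∨ (((r → p) → not r) ∧ not not (p ∨ r))) = max(0.36, 0.5) = 0.5
(q ∨ (not r ∨ (((r → p) → not r) ∧ not not (p ∨ r)))) = max(0.68, 0.5) = 0.68
((q → (q → (q ∨ not r))) → (q ∨ (not r ∨ (((r → p) → not r) ∧ not not (p ∨ r))))): min(1, 1 − 1 + 0.68) = 0.68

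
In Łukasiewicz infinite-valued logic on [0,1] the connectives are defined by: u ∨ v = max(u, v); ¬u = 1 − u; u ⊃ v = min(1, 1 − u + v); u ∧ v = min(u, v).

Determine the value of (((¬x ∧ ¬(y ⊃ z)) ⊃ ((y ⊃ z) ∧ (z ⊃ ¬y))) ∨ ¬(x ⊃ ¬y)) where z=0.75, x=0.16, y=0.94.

¬x: Łukasiewicz ¬ gives 1 − 0.16 = 0.84
(y ⊃ z): min(1, 1 − 0.94 + 0.75) = 0.81
¬(y ⊃ z): Łukasiewicz ¬ gives 1 − 0.81 = 0.19
(¬x ∧ ¬(y ⊃ z)) = min(0.84, 0.19) = 0.19
(y ⊃ z): min(1, 1 − 0.94 + 0.75) = 0.81
¬y: Łukasiewicz ¬ gives 1 − 0.94 = 0.06
(z ⊃ ¬y): min(1, 1 − 0.75 + 0.06) = 0.31
((y ⊃ z) ∧ (z ⊃ ¬y)) = min(0.81, 0.31) = 0.31
((¬x ∧ ¬(y ⊃ z)) ⊃ ((y ⊃ z) ∧ (z ⊃ ¬y))): min(1, 1 − 0.19 + 0.31) = 1
¬y: Łukasiewicz ¬ gives 1 − 0.94 = 0.06
(x ⊃ ¬y): min(1, 1 − 0.16 + 0.06) = 0.9
¬(x ⊃ ¬y): Łukasiewicz ¬ gives 1 − 0.9 = 0.1
(((¬x ∧ ¬(y ⊃ z)) ⊃ ((y ⊃ z) ∧ (z ⊃ ¬y))) ∨ ¬(x ⊃ ¬y)) = max(1, 0.1) = 1

1.00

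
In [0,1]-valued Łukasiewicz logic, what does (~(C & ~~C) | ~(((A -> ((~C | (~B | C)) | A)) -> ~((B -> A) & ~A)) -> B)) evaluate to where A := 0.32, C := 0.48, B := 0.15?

~C: Łukasiewicz ¬ gives 1 − 0.48 = 0.52
~~C: Łukasiewicz ¬ gives 1 − 0.52 = 0.48
(C & ~~C) = min(0.48, 0.48) = 0.48
~(C & ~~C): Łukasiewicz ¬ gives 1 − 0.48 = 0.52
~C: Łukasiewicz ¬ gives 1 − 0.48 = 0.52
~B: Łukasiewicz ¬ gives 1 − 0.15 = 0.85
(~B | C) = max(0.85, 0.48) = 0.85
(~C | (~B | C)) = max(0.52, 0.85) = 0.85
((~C | (~B | C)) | A) = max(0.85, 0.32) = 0.85
(A -> ((~C | (~B | C)) | A)): min(1, 1 − 0.32 + 0.85) = 1
(B -> A): min(1, 1 − 0.15 + 0.32) = 1
~A: Łukasiewicz ¬ gives 1 − 0.32 = 0.68
((B -> A) & ~A) = min(1, 0.68) = 0.68
~((B -> A) & ~A): Łukasiewicz ¬ gives 1 − 0.68 = 0.32
((A -> ((~C | (~B | C)) | A)) -> ~((B -> A) & ~A)): min(1, 1 − 1 + 0.32) = 0.32
(((A -> ((~C | (~B | C)) | A)) -> ~((B -> A) & ~A)) -> B): min(1, 1 − 0.32 + 0.15) = 0.83
~(((A -> ((~C | (~B | C)) | A)) -> ~((B -> A) & ~A)) -> B): Łukasiewicz ¬ gives 1 − 0.83 = 0.17
(~(C & ~~C) | ~(((A -> ((~C | (~B | C)) | A)) -> ~((B -> A) & ~A)) -> B)) = max(0.52, 0.17) = 0.52

0.52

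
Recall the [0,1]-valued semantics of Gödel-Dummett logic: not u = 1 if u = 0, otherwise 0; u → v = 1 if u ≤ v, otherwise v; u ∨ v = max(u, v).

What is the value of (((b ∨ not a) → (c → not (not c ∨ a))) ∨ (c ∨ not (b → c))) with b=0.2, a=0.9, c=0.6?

0.60

not a: Gödel ¬ of 0.9 = 0 (operand ≠ 0)
(b ∨ not a) = max(0.2, 0) = 0.2
not c: Gödel ¬ of 0.6 = 0 (operand ≠ 0)
(not c ∨ a) = max(0, 0.9) = 0.9
not (not c ∨ a): Gödel ¬ of 0.9 = 0 (operand ≠ 0)
(c → not (not c ∨ a)): 0.6 > 0, so result = 0
((b ∨ not a) → (c → not (not c ∨ a))): 0.2 > 0, so result = 0
(b → c): 0.2 ≤ 0.6, so result = 1
not (b → c): Gödel ¬ of 1 = 0 (operand ≠ 0)
(c ∨ not (b → c)) = max(0.6, 0) = 0.6
(((b ∨ not a) → (c → not (not c ∨ a))) ∨ (c ∨ not (b → c))) = max(0, 0.6) = 0.6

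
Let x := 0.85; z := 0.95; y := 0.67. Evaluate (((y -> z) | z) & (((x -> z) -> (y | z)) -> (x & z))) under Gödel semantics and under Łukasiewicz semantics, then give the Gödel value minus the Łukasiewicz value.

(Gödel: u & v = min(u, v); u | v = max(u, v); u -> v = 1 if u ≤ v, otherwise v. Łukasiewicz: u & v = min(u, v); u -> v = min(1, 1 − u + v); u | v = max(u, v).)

Gödel evaluation:
  (y -> z): 0.67 ≤ 0.95, so result = 1
  ((y -> z) | z) = max(1, 0.95) = 1
  (x -> z): 0.85 ≤ 0.95, so result = 1
  (y | z) = max(0.67, 0.95) = 0.95
  ((x -> z) -> (y | z)): 1 > 0.95, so result = 0.95
  (x & z) = min(0.85, 0.95) = 0.85
  (((x -> z) -> (y | z)) -> (x & z)): 0.95 > 0.85, so result = 0.85
  (((y -> z) | z) & (((x -> z) -> (y | z)) -> (x & z))) = min(1, 0.85) = 0.85
  Gödel value = 0.85
Łukasiewicz evaluation:
  (y -> z): min(1, 1 − 0.67 + 0.95) = 1
  ((y -> z) | z) = max(1, 0.95) = 1
  (x -> z): min(1, 1 − 0.85 + 0.95) = 1
  (y | z) = max(0.67, 0.95) = 0.95
  ((x -> z) -> (y | z)): min(1, 1 − 1 + 0.95) = 0.95
  (x & z) = min(0.85, 0.95) = 0.85
  (((x -> z) -> (y | z)) -> (x & z)): min(1, 1 − 0.95 + 0.85) = 0.9
  (((y -> z) | z) & (((x -> z) -> (y | z)) -> (x & z))) = min(1, 0.9) = 0.9
  Łukasiewicz value = 0.9
Difference: 0.85 − 0.9 = -0.05

-0.05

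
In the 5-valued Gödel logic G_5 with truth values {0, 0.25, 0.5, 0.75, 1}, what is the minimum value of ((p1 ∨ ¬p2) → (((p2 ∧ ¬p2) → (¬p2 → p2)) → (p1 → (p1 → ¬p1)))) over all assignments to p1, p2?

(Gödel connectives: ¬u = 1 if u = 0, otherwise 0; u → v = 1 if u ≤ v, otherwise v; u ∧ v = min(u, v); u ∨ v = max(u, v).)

0.00

The minimum is attained at p1 = 0.25, p2 = 0:
  ¬p2: Gödel ¬ of 0 = 1 (operand is 0)
  (p1 ∨ ¬p2) = max(0.25, 1) = 1
  ¬p2: Gödel ¬ of 0 = 1 (operand is 0)
  (p2 ∧ ¬p2) = min(0, 1) = 0
  ¬p2: Gödel ¬ of 0 = 1 (operand is 0)
  (¬p2 → p2): 1 > 0, so result = 0
  ((p2 ∧ ¬p2) → (¬p2 → p2)): 0 ≤ 0, so result = 1
  ¬p1: Gödel ¬ of 0.25 = 0 (operand ≠ 0)
  (p1 → ¬p1): 0.25 > 0, so result = 0
  (p1 → (p1 → ¬p1)): 0.25 > 0, so result = 0
  (((p2 ∧ ¬p2) → (¬p2 → p2)) → (p1 → (p1 → ¬p1))): 1 > 0, so result = 0
  ((p1 ∨ ¬p2) → (((p2 ∧ ¬p2) → (¬p2 → p2)) → (p1 → (p1 → ¬p1)))): 1 > 0, so result = 0
Checking all 25 assignments confirms none give a value below 0.00.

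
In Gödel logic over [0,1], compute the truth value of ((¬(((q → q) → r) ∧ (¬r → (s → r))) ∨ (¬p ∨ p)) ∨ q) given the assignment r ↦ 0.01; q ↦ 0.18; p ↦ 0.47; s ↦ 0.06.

(q → q): 0.18 ≤ 0.18, so result = 1
((q → q) → r): 1 > 0.01, so result = 0.01
¬r: Gödel ¬ of 0.01 = 0 (operand ≠ 0)
(s → r): 0.06 > 0.01, so result = 0.01
(¬r → (s → r)): 0 ≤ 0.01, so result = 1
(((q → q) → r) ∧ (¬r → (s → r))) = min(0.01, 1) = 0.01
¬(((q → q) → r) ∧ (¬r → (s → r))): Gödel ¬ of 0.01 = 0 (operand ≠ 0)
¬p: Gödel ¬ of 0.47 = 0 (operand ≠ 0)
(¬p ∨ p) = max(0, 0.47) = 0.47
(¬(((q → q) → r) ∧ (¬r → (s → r))) ∨ (¬p ∨ p)) = max(0, 0.47) = 0.47
((¬(((q → q) → r) ∧ (¬r → (s → r))) ∨ (¬p ∨ p)) ∨ q) = max(0.47, 0.18) = 0.47

0.47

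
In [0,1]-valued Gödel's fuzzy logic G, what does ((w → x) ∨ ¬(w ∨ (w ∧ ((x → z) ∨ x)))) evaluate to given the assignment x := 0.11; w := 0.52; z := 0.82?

(w → x): 0.52 > 0.11, so result = 0.11
(x → z): 0.11 ≤ 0.82, so result = 1
((x → z) ∨ x) = max(1, 0.11) = 1
(w ∧ ((x → z) ∨ x)) = min(0.52, 1) = 0.52
(w ∨ (w ∧ ((x → z) ∨ x))) = max(0.52, 0.52) = 0.52
¬(w ∨ (w ∧ ((x → z) ∨ x))): Gödel ¬ of 0.52 = 0 (operand ≠ 0)
((w → x) ∨ ¬(w ∨ (w ∧ ((x → z) ∨ x)))) = max(0.11, 0) = 0.11

0.11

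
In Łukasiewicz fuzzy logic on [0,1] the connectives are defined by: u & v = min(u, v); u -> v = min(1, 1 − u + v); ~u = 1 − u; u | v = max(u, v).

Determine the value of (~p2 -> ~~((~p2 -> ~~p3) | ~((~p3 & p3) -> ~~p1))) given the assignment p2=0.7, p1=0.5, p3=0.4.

~p2: Łukasiewicz ¬ gives 1 − 0.7 = 0.3
~p2: Łukasiewicz ¬ gives 1 − 0.7 = 0.3
~p3: Łukasiewicz ¬ gives 1 − 0.4 = 0.6
~~p3: Łukasiewicz ¬ gives 1 − 0.6 = 0.4
(~p2 -> ~~p3): min(1, 1 − 0.3 + 0.4) = 1
~p3: Łukasiewicz ¬ gives 1 − 0.4 = 0.6
(~p3 & p3) = min(0.6, 0.4) = 0.4
~p1: Łukasiewicz ¬ gives 1 − 0.5 = 0.5
~~p1: Łukasiewicz ¬ gives 1 − 0.5 = 0.5
((~p3 & p3) -> ~~p1): min(1, 1 − 0.4 + 0.5) = 1
~((~p3 & p3) -> ~~p1): Łukasiewicz ¬ gives 1 − 1 = 0
((~p2 -> ~~p3) | ~((~p3 & p3) -> ~~p1)) = max(1, 0) = 1
~((~p2 -> ~~p3) | ~((~p3 & p3) -> ~~p1)): Łukasiewicz ¬ gives 1 − 1 = 0
~~((~p2 -> ~~p3) | ~((~p3 & p3) -> ~~p1)): Łukasiewicz ¬ gives 1 − 0 = 1
(~p2 -> ~~((~p2 -> ~~p3) | ~((~p3 & p3) -> ~~p1))): min(1, 1 − 0.3 + 1) = 1

1.00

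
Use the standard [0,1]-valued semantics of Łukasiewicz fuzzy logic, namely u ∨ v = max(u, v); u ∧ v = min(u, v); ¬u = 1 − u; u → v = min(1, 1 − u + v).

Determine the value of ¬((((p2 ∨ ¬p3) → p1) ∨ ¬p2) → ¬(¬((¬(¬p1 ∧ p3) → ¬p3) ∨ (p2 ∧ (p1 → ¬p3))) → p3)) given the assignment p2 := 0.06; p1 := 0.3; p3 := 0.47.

0.94

¬p3: Łukasiewicz ¬ gives 1 − 0.47 = 0.53
(p2 ∨ ¬p3) = max(0.06, 0.53) = 0.53
((p2 ∨ ¬p3) → p1): min(1, 1 − 0.53 + 0.3) = 0.77
¬p2: Łukasiewicz ¬ gives 1 − 0.06 = 0.94
(((p2 ∨ ¬p3) → p1) ∨ ¬p2) = max(0.77, 0.94) = 0.94
¬p1: Łukasiewicz ¬ gives 1 − 0.3 = 0.7
(¬p1 ∧ p3) = min(0.7, 0.47) = 0.47
¬(¬p1 ∧ p3): Łukasiewicz ¬ gives 1 − 0.47 = 0.53
¬p3: Łukasiewicz ¬ gives 1 − 0.47 = 0.53
(¬(¬p1 ∧ p3) → ¬p3): min(1, 1 − 0.53 + 0.53) = 1
¬p3: Łukasiewicz ¬ gives 1 − 0.47 = 0.53
(p1 → ¬p3): min(1, 1 − 0.3 + 0.53) = 1
(p2 ∧ (p1 → ¬p3)) = min(0.06, 1) = 0.06
((¬(¬p1 ∧ p3) → ¬p3) ∨ (p2 ∧ (p1 → ¬p3))) = max(1, 0.06) = 1
¬((¬(¬p1 ∧ p3) → ¬p3) ∨ (p2 ∧ (p1 → ¬p3))): Łukasiewicz ¬ gives 1 − 1 = 0
(¬((¬(¬p1 ∧ p3) → ¬p3) ∨ (p2 ∧ (p1 → ¬p3))) → p3): min(1, 1 − 0 + 0.47) = 1
¬(¬((¬(¬p1 ∧ p3) → ¬p3) ∨ (p2 ∧ (p1 → ¬p3))) → p3): Łukasiewicz ¬ gives 1 − 1 = 0
((((p2 ∨ ¬p3) → p1) ∨ ¬p2) → ¬(¬((¬(¬p1 ∧ p3) → ¬p3) ∨ (p2 ∧ (p1 → ¬p3))) → p3)): min(1, 1 − 0.94 + 0) = 0.06
¬((((p2 ∨ ¬p3) → p1) ∨ ¬p2) → ¬(¬((¬(¬p1 ∧ p3) → ¬p3) ∨ (p2 ∧ (p1 → ¬p3))) → p3)): Łukasiewicz ¬ gives 1 − 0.06 = 0.94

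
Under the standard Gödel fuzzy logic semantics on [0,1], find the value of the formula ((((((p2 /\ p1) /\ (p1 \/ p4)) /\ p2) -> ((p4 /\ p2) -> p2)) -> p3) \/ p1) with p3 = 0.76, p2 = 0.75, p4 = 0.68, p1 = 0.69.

(p2 /\ p1) = min(0.75, 0.69) = 0.69
(p1 \/ p4) = max(0.69, 0.68) = 0.69
((p2 /\ p1) /\ (p1 \/ p4)) = min(0.69, 0.69) = 0.69
(((p2 /\ p1) /\ (p1 \/ p4)) /\ p2) = min(0.69, 0.75) = 0.69
(p4 /\ p2) = min(0.68, 0.75) = 0.68
((p4 /\ p2) -> p2): 0.68 ≤ 0.75, so result = 1
((((p2 /\ p1) /\ (p1 \/ p4)) /\ p2) -> ((p4 /\ p2) -> p2)): 0.69 ≤ 1, so result = 1
(((((p2 /\ p1) /\ (p1 \/ p4)) /\ p2) -> ((p4 /\ p2) -> p2)) -> p3): 1 > 0.76, so result = 0.76
((((((p2 /\ p1) /\ (p1 \/ p4)) /\ p2) -> ((p4 /\ p2) -> p2)) -> p3) \/ p1) = max(0.76, 0.69) = 0.76

0.76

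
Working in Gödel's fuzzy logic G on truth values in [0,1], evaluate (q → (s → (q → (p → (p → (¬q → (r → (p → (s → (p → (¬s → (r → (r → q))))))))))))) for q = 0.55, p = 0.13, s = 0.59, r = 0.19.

¬q: Gödel ¬ of 0.55 = 0 (operand ≠ 0)
¬s: Gödel ¬ of 0.59 = 0 (operand ≠ 0)
(r → q): 0.19 ≤ 0.55, so result = 1
(r → (r → q)): 0.19 ≤ 1, so result = 1
(¬s → (r → (r → q))): 0 ≤ 1, so result = 1
(p → (¬s → (r → (r → q)))): 0.13 ≤ 1, so result = 1
(s → (p → (¬s → (r → (r → q))))): 0.59 ≤ 1, so result = 1
(p → (s → (p → (¬s → (r → (r → q)))))): 0.13 ≤ 1, so result = 1
(r → (p → (s → (p → (¬s → (r → (r → q))))))): 0.19 ≤ 1, so result = 1
(¬q → (r → (p → (s → (p → (¬s → (r → (r → q)))))))): 0 ≤ 1, so result = 1
(p → (¬q → (r → (p → (s → (p → (¬s → (r → (r → q))))))))): 0.13 ≤ 1, so result = 1
(p → (p → (¬q → (r → (p → (s → (p → (¬s → (r → (r → q)))))))))): 0.13 ≤ 1, so result = 1
(q → (p → (p → (¬q → (r → (p → (s → (p → (¬s → (r → (r → q))))))))))): 0.55 ≤ 1, so result = 1
(s → (q → (p → (p → (¬q → (r → (p → (s → (p → (¬s → (r → (r → q)))))))))))): 0.59 ≤ 1, so result = 1
(q → (s → (q → (p → (p → (¬q → (r → (p → (s → (p → (¬s → (r → (r → q))))))))))))): 0.55 ≤ 1, so result = 1

1.00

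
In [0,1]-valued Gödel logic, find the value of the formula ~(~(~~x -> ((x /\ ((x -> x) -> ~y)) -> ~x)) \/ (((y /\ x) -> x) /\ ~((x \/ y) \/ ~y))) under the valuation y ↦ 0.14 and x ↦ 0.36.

1.00

~x: Gödel ¬ of 0.36 = 0 (operand ≠ 0)
~~x: Gödel ¬ of 0 = 1 (operand is 0)
(x -> x): 0.36 ≤ 0.36, so result = 1
~y: Gödel ¬ of 0.14 = 0 (operand ≠ 0)
((x -> x) -> ~y): 1 > 0, so result = 0
(x /\ ((x -> x) -> ~y)) = min(0.36, 0) = 0
~x: Gödel ¬ of 0.36 = 0 (operand ≠ 0)
((x /\ ((x -> x) -> ~y)) -> ~x): 0 ≤ 0, so result = 1
(~~x -> ((x /\ ((x -> x) -> ~y)) -> ~x)): 1 ≤ 1, so result = 1
~(~~x -> ((x /\ ((x -> x) -> ~y)) -> ~x)): Gödel ¬ of 1 = 0 (operand ≠ 0)
(y /\ x) = min(0.14, 0.36) = 0.14
((y /\ x) -> x): 0.14 ≤ 0.36, so result = 1
(x \/ y) = max(0.36, 0.14) = 0.36
~y: Gödel ¬ of 0.14 = 0 (operand ≠ 0)
((x \/ y) \/ ~y) = max(0.36, 0) = 0.36
~((x \/ y) \/ ~y): Gödel ¬ of 0.36 = 0 (operand ≠ 0)
(((y /\ x) -> x) /\ ~((x \/ y) \/ ~y)) = min(1, 0) = 0
(~(~~x -> ((x /\ ((x -> x) -> ~y)) -> ~x)) \/ (((y /\ x) -> x) /\ ~((x \/ y) \/ ~y))) = max(0, 0) = 0
~(~(~~x -> ((x /\ ((x -> x) -> ~y)) -> ~x)) \/ (((y /\ x) -> x) /\ ~((x \/ y) \/ ~y))): Gödel ¬ of 0 = 1 (operand is 0)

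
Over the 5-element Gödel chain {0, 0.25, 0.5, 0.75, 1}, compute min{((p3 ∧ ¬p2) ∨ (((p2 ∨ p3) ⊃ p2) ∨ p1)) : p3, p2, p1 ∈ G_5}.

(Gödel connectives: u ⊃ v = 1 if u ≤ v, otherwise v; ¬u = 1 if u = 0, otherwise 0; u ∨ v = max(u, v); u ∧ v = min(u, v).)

0.25

The minimum is attained at p3 = 0.25, p2 = 0, p1 = 0:
  ¬p2: Gödel ¬ of 0 = 1 (operand is 0)
  (p3 ∧ ¬p2) = min(0.25, 1) = 0.25
  (p2 ∨ p3) = max(0, 0.25) = 0.25
  ((p2 ∨ p3) ⊃ p2): 0.25 > 0, so result = 0
  (((p2 ∨ p3) ⊃ p2) ∨ p1) = max(0, 0) = 0
  ((p3 ∧ ¬p2) ∨ (((p2 ∨ p3) ⊃ p2) ∨ p1)) = max(0.25, 0) = 0.25
Checking all 125 assignments confirms none give a value below 0.25.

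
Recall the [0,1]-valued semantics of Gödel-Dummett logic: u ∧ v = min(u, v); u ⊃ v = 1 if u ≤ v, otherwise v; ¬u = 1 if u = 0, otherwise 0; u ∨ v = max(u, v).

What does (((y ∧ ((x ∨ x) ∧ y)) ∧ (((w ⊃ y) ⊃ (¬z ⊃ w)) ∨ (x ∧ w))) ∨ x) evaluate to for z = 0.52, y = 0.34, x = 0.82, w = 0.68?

0.82

(x ∨ x) = max(0.82, 0.82) = 0.82
((x ∨ x) ∧ y) = min(0.82, 0.34) = 0.34
(y ∧ ((x ∨ x) ∧ y)) = min(0.34, 0.34) = 0.34
(w ⊃ y): 0.68 > 0.34, so result = 0.34
¬z: Gödel ¬ of 0.52 = 0 (operand ≠ 0)
(¬z ⊃ w): 0 ≤ 0.68, so result = 1
((w ⊃ y) ⊃ (¬z ⊃ w)): 0.34 ≤ 1, so result = 1
(x ∧ w) = min(0.82, 0.68) = 0.68
(((w ⊃ y) ⊃ (¬z ⊃ w)) ∨ (x ∧ w)) = max(1, 0.68) = 1
((y ∧ ((x ∨ x) ∧ y)) ∧ (((w ⊃ y) ⊃ (¬z ⊃ w)) ∨ (x ∧ w))) = min(0.34, 1) = 0.34
(((y ∧ ((x ∨ x) ∧ y)) ∧ (((w ⊃ y) ⊃ (¬z ⊃ w)) ∨ (x ∧ w))) ∨ x) = max(0.34, 0.82) = 0.82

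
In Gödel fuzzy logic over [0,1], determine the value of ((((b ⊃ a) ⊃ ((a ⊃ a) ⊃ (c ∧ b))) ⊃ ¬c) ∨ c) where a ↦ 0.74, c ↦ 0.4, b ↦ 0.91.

0.40

(b ⊃ a): 0.91 > 0.74, so result = 0.74
(a ⊃ a): 0.74 ≤ 0.74, so result = 1
(c ∧ b) = min(0.4, 0.91) = 0.4
((a ⊃ a) ⊃ (c ∧ b)): 1 > 0.4, so result = 0.4
((b ⊃ a) ⊃ ((a ⊃ a) ⊃ (c ∧ b))): 0.74 > 0.4, so result = 0.4
¬c: Gödel ¬ of 0.4 = 0 (operand ≠ 0)
(((b ⊃ a) ⊃ ((a ⊃ a) ⊃ (c ∧ b))) ⊃ ¬c): 0.4 > 0, so result = 0
((((b ⊃ a) ⊃ ((a ⊃ a) ⊃ (c ∧ b))) ⊃ ¬c) ∨ c) = max(0, 0.4) = 0.4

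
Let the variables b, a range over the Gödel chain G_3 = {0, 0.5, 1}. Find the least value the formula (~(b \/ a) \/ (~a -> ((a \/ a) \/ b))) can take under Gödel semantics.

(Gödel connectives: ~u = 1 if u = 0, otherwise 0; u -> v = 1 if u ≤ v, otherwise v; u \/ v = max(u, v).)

The minimum is attained at b = 0.5, a = 0:
  (b \/ a) = max(0.5, 0) = 0.5
  ~(b \/ a): Gödel ¬ of 0.5 = 0 (operand ≠ 0)
  ~a: Gödel ¬ of 0 = 1 (operand is 0)
  (a \/ a) = max(0, 0) = 0
  ((a \/ a) \/ b) = max(0, 0.5) = 0.5
  (~a -> ((a \/ a) \/ b)): 1 > 0.5, so result = 0.5
  (~(b \/ a) \/ (~a -> ((a \/ a) \/ b))) = max(0, 0.5) = 0.5
Checking all 9 assignments confirms none give a value below 0.50.

0.50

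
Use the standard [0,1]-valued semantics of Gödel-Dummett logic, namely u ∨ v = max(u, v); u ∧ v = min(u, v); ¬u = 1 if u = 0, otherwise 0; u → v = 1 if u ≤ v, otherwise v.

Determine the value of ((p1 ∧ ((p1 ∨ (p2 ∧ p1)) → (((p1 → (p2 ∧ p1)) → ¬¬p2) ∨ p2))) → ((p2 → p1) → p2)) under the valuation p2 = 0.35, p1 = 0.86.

(p2 ∧ p1) = min(0.35, 0.86) = 0.35
(p1 ∨ (p2 ∧ p1)) = max(0.86, 0.35) = 0.86
(p2 ∧ p1) = min(0.35, 0.86) = 0.35
(p1 → (p2 ∧ p1)): 0.86 > 0.35, so result = 0.35
¬p2: Gödel ¬ of 0.35 = 0 (operand ≠ 0)
¬¬p2: Gödel ¬ of 0 = 1 (operand is 0)
((p1 → (p2 ∧ p1)) → ¬¬p2): 0.35 ≤ 1, so result = 1
(((p1 → (p2 ∧ p1)) → ¬¬p2) ∨ p2) = max(1, 0.35) = 1
((p1 ∨ (p2 ∧ p1)) → (((p1 → (p2 ∧ p1)) → ¬¬p2) ∨ p2)): 0.86 ≤ 1, so result = 1
(p1 ∧ ((p1 ∨ (p2 ∧ p1)) → (((p1 → (p2 ∧ p1)) → ¬¬p2) ∨ p2))) = min(0.86, 1) = 0.86
(p2 → p1): 0.35 ≤ 0.86, so result = 1
((p2 → p1) → p2): 1 > 0.35, so result = 0.35
((p1 ∧ ((p1 ∨ (p2 ∧ p1)) → (((p1 → (p2 ∧ p1)) → ¬¬p2) ∨ p2))) → ((p2 → p1) → p2)): 0.86 > 0.35, so result = 0.35

0.35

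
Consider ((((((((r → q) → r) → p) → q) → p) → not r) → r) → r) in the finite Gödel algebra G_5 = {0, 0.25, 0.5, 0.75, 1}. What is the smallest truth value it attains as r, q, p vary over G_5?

0.25

The minimum is attained at r = 0.25, q = 0, p = 0.25:
  (r → q): 0.25 > 0, so result = 0
  ((r → q) → r): 0 ≤ 0.25, so result = 1
  (((r → q) → r) → p): 1 > 0.25, so result = 0.25
  ((((r → q) → r) → p) → q): 0.25 > 0, so result = 0
  (((((r → q) → r) → p) → q) → p): 0 ≤ 0.25, so result = 1
  not r: Gödel ¬ of 0.25 = 0 (operand ≠ 0)
  ((((((r → q) → r) → p) → q) → p) → not r): 1 > 0, so result = 0
  (((((((r → q) → r) → p) → q) → p) → not r) → r): 0 ≤ 0.25, so result = 1
  ((((((((r → q) → r) → p) → q) → p) → not r) → r) → r): 1 > 0.25, so result = 0.25
Checking all 125 assignments confirms none give a value below 0.25.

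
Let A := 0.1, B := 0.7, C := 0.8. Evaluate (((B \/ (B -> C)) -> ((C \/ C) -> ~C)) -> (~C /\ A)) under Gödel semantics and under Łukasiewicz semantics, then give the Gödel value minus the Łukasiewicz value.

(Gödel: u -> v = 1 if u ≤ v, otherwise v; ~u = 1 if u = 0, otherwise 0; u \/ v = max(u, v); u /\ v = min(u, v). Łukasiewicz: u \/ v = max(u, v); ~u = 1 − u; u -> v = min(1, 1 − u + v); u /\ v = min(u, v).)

Gödel evaluation:
  (B -> C): 0.7 ≤ 0.8, so result = 1
  (B \/ (B -> C)) = max(0.7, 1) = 1
  (C \/ C) = max(0.8, 0.8) = 0.8
  ~C: Gödel ¬ of 0.8 = 0 (operand ≠ 0)
  ((C \/ C) -> ~C): 0.8 > 0, so result = 0
  ((B \/ (B -> C)) -> ((C \/ C) -> ~C)): 1 > 0, so result = 0
  ~C: Gödel ¬ of 0.8 = 0 (operand ≠ 0)
  (~C /\ A) = min(0, 0.1) = 0
  (((B \/ (B -> C)) -> ((C \/ C) -> ~C)) -> (~C /\ A)): 0 ≤ 0, so result = 1
  Gödel value = 1
Łukasiewicz evaluation:
  (B -> C): min(1, 1 − 0.7 + 0.8) = 1
  (B \/ (B -> C)) = max(0.7, 1) = 1
  (C \/ C) = max(0.8, 0.8) = 0.8
  ~C: Łukasiewicz ¬ gives 1 − 0.8 = 0.2
  ((C \/ C) -> ~C): min(1, 1 − 0.8 + 0.2) = 0.4
  ((B \/ (B -> C)) -> ((C \/ C) -> ~C)): min(1, 1 − 1 + 0.4) = 0.4
  ~C: Łukasiewicz ¬ gives 1 − 0.8 = 0.2
  (~C /\ A) = min(0.2, 0.1) = 0.1
  (((B \/ (B -> C)) -> ((C \/ C) -> ~C)) -> (~C /\ A)): min(1, 1 − 0.4 + 0.1) = 0.7
  Łukasiewicz value = 0.7
Difference: 1 − 0.7 = 0.30

0.30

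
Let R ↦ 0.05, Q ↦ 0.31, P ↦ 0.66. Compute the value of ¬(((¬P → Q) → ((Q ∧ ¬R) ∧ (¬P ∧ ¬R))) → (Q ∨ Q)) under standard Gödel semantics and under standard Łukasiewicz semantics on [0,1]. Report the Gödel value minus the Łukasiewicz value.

Gödel evaluation:
  ¬P: Gödel ¬ of 0.66 = 0 (operand ≠ 0)
  (¬P → Q): 0 ≤ 0.31, so result = 1
  ¬R: Gödel ¬ of 0.05 = 0 (operand ≠ 0)
  (Q ∧ ¬R) = min(0.31, 0) = 0
  ¬P: Gödel ¬ of 0.66 = 0 (operand ≠ 0)
  ¬R: Gödel ¬ of 0.05 = 0 (operand ≠ 0)
  (¬P ∧ ¬R) = min(0, 0) = 0
  ((Q ∧ ¬R) ∧ (¬P ∧ ¬R)) = min(0, 0) = 0
  ((¬P → Q) → ((Q ∧ ¬R) ∧ (¬P ∧ ¬R))): 1 > 0, so result = 0
  (Q ∨ Q) = max(0.31, 0.31) = 0.31
  (((¬P → Q) → ((Q ∧ ¬R) ∧ (¬P ∧ ¬R))) → (Q ∨ Q)): 0 ≤ 0.31, so result = 1
  ¬(((¬P → Q) → ((Q ∧ ¬R) ∧ (¬P ∧ ¬R))) → (Q ∨ Q)): Gödel ¬ of 1 = 0 (operand ≠ 0)
  Gödel value = 0
Łukasiewicz evaluation:
  ¬P: Łukasiewicz ¬ gives 1 − 0.66 = 0.34
  (¬P → Q): min(1, 1 − 0.34 + 0.31) = 0.97
  ¬R: Łukasiewicz ¬ gives 1 − 0.05 = 0.95
  (Q ∧ ¬R) = min(0.31, 0.95) = 0.31
  ¬P: Łukasiewicz ¬ gives 1 − 0.66 = 0.34
  ¬R: Łukasiewicz ¬ gives 1 − 0.05 = 0.95
  (¬P ∧ ¬R) = min(0.34, 0.95) = 0.34
  ((Q ∧ ¬R) ∧ (¬P ∧ ¬R)) = min(0.31, 0.34) = 0.31
  ((¬P → Q) → ((Q ∧ ¬R) ∧ (¬P ∧ ¬R))): min(1, 1 − 0.97 + 0.31) = 0.34
  (Q ∨ Q) = max(0.31, 0.31) = 0.31
  (((¬P → Q) → ((Q ∧ ¬R) ∧ (¬P ∧ ¬R))) → (Q ∨ Q)): min(1, 1 − 0.34 + 0.31) = 0.97
  ¬(((¬P → Q) → ((Q ∧ ¬R) ∧ (¬P ∧ ¬R))) → (Q ∨ Q)): Łukasiewicz ¬ gives 1 − 0.97 = 0.03
  Łukasiewicz value = 0.03
Difference: 0 − 0.03 = -0.03

-0.03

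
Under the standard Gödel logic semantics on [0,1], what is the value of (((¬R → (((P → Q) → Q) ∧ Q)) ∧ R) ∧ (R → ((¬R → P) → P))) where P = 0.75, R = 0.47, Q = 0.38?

¬R: Gödel ¬ of 0.47 = 0 (operand ≠ 0)
(P → Q): 0.75 > 0.38, so result = 0.38
((P → Q) → Q): 0.38 ≤ 0.38, so result = 1
(((P → Q) → Q) ∧ Q) = min(1, 0.38) = 0.38
(¬R → (((P → Q) → Q) ∧ Q)): 0 ≤ 0.38, so result = 1
((¬R → (((P → Q) → Q) ∧ Q)) ∧ R) = min(1, 0.47) = 0.47
¬R: Gödel ¬ of 0.47 = 0 (operand ≠ 0)
(¬R → P): 0 ≤ 0.75, so result = 1
((¬R → P) → P): 1 > 0.75, so result = 0.75
(R → ((¬R → P) → P)): 0.47 ≤ 0.75, so result = 1
(((¬R → (((P → Q) → Q) ∧ Q)) ∧ R) ∧ (R → ((¬R → P) → P))) = min(0.47, 1) = 0.47

0.47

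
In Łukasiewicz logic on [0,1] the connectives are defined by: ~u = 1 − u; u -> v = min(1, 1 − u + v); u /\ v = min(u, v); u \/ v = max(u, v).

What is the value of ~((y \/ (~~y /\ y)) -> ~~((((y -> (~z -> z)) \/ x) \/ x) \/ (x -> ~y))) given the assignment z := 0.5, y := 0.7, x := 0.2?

~y: Łukasiewicz ¬ gives 1 − 0.7 = 0.3
~~y: Łukasiewicz ¬ gives 1 − 0.3 = 0.7
(~~y /\ y) = min(0.7, 0.7) = 0.7
(y \/ (~~y /\ y)) = max(0.7, 0.7) = 0.7
~z: Łukasiewicz ¬ gives 1 − 0.5 = 0.5
(~z -> z): min(1, 1 − 0.5 + 0.5) = 1
(y -> (~z -> z)): min(1, 1 − 0.7 + 1) = 1
((y -> (~z -> z)) \/ x) = max(1, 0.2) = 1
(((y -> (~z -> z)) \/ x) \/ x) = max(1, 0.2) = 1
~y: Łukasiewicz ¬ gives 1 − 0.7 = 0.3
(x -> ~y): min(1, 1 − 0.2 + 0.3) = 1
((((y -> (~z -> z)) \/ x) \/ x) \/ (x -> ~y)) = max(1, 1) = 1
~((((y -> (~z -> z)) \/ x) \/ x) \/ (x -> ~y)): Łukasiewicz ¬ gives 1 − 1 = 0
~~((((y -> (~z -> z)) \/ x) \/ x) \/ (x -> ~y)): Łukasiewicz ¬ gives 1 − 0 = 1
((y \/ (~~y /\ y)) -> ~~((((y -> (~z -> z)) \/ x) \/ x) \/ (x -> ~y))): min(1, 1 − 0.7 + 1) = 1
~((y \/ (~~y /\ y)) -> ~~((((y -> (~z -> z)) \/ x) \/ x) \/ (x -> ~y))): Łukasiewicz ¬ gives 1 − 1 = 0

0.00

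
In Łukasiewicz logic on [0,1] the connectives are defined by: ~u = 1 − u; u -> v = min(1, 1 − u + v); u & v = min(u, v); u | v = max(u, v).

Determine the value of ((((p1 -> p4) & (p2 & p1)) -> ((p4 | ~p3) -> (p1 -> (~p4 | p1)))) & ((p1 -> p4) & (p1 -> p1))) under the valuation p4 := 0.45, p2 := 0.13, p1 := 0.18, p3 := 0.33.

1.00

(p1 -> p4): min(1, 1 − 0.18 + 0.45) = 1
(p2 & p1) = min(0.13, 0.18) = 0.13
((p1 -> p4) & (p2 & p1)) = min(1, 0.13) = 0.13
~p3: Łukasiewicz ¬ gives 1 − 0.33 = 0.67
(p4 | ~p3) = max(0.45, 0.67) = 0.67
~p4: Łukasiewicz ¬ gives 1 − 0.45 = 0.55
(~p4 | p1) = max(0.55, 0.18) = 0.55
(p1 -> (~p4 | p1)): min(1, 1 − 0.18 + 0.55) = 1
((p4 | ~p3) -> (p1 -> (~p4 | p1))): min(1, 1 − 0.67 + 1) = 1
(((p1 -> p4) & (p2 & p1)) -> ((p4 | ~p3) -> (p1 -> (~p4 | p1)))): min(1, 1 − 0.13 + 1) = 1
(p1 -> p4): min(1, 1 − 0.18 + 0.45) = 1
(p1 -> p1): min(1, 1 − 0.18 + 0.18) = 1
((p1 -> p4) & (p1 -> p1)) = min(1, 1) = 1
((((p1 -> p4) & (p2 & p1)) -> ((p4 | ~p3) -> (p1 -> (~p4 | p1)))) & ((p1 -> p4) & (p1 -> p1))) = min(1, 1) = 1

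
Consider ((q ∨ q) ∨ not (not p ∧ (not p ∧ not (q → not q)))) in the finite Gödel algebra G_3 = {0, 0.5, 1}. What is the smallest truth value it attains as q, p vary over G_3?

The minimum is attained at q = 0.5, p = 0:
  (q ∨ q) = max(0.5, 0.5) = 0.5
  not p: Gödel ¬ of 0 = 1 (operand is 0)
  not p: Gödel ¬ of 0 = 1 (operand is 0)
  not q: Gödel ¬ of 0.5 = 0 (operand ≠ 0)
  (q → not q): 0.5 > 0, so result = 0
  not (q → not q): Gödel ¬ of 0 = 1 (operand is 0)
  (not p ∧ not (q → not q)) = min(1, 1) = 1
  (not p ∧ (not p ∧ not (q → not q))) = min(1, 1) = 1
  not (not p ∧ (not p ∧ not (q → not q))): Gödel ¬ of 1 = 0 (operand ≠ 0)
  ((q ∨ q) ∨ not (not p ∧ (not p ∧ not (q → not q)))) = max(0.5, 0) = 0.5
Checking all 9 assignments confirms none give a value below 0.50.

0.50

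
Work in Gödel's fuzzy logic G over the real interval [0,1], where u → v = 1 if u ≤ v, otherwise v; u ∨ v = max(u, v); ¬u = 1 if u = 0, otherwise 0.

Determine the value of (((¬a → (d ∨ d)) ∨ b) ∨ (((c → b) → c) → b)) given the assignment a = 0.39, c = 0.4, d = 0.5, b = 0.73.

¬a: Gödel ¬ of 0.39 = 0 (operand ≠ 0)
(d ∨ d) = max(0.5, 0.5) = 0.5
(¬a → (d ∨ d)): 0 ≤ 0.5, so result = 1
((¬a → (d ∨ d)) ∨ b) = max(1, 0.73) = 1
(c → b): 0.4 ≤ 0.73, so result = 1
((c → b) → c): 1 > 0.4, so result = 0.4
(((c → b) → c) → b): 0.4 ≤ 0.73, so result = 1
(((¬a → (d ∨ d)) ∨ b) ∨ (((c → b) → c) → b)) = max(1, 1) = 1

1.00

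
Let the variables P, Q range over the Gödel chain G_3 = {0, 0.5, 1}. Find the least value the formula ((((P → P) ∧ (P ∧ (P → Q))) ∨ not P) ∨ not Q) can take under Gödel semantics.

0.50

The minimum is attained at P = 0.5, Q = 0.5:
  (P → P): 0.5 ≤ 0.5, so result = 1
  (P → Q): 0.5 ≤ 0.5, so result = 1
  (P ∧ (P → Q)) = min(0.5, 1) = 0.5
  ((P → P) ∧ (P ∧ (P → Q))) = min(1, 0.5) = 0.5
  not P: Gödel ¬ of 0.5 = 0 (operand ≠ 0)
  (((P → P) ∧ (P ∧ (P → Q))) ∨ not P) = max(0.5, 0) = 0.5
  not Q: Gödel ¬ of 0.5 = 0 (operand ≠ 0)
  ((((P → P) ∧ (P ∧ (P → Q))) ∨ not P) ∨ not Q) = max(0.5, 0) = 0.5
Checking all 9 assignments confirms none give a value below 0.50.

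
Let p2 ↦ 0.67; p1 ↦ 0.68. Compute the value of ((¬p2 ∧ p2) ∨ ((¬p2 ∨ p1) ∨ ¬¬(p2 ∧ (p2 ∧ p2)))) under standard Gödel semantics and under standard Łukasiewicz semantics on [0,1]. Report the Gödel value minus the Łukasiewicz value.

0.32

Gödel evaluation:
  ¬p2: Gödel ¬ of 0.67 = 0 (operand ≠ 0)
  (¬p2 ∧ p2) = min(0, 0.67) = 0
  ¬p2: Gödel ¬ of 0.67 = 0 (operand ≠ 0)
  (¬p2 ∨ p1) = max(0, 0.68) = 0.68
  (p2 ∧ p2) = min(0.67, 0.67) = 0.67
  (p2 ∧ (p2 ∧ p2)) = min(0.67, 0.67) = 0.67
  ¬(p2 ∧ (p2 ∧ p2)): Gödel ¬ of 0.67 = 0 (operand ≠ 0)
  ¬¬(p2 ∧ (p2 ∧ p2)): Gödel ¬ of 0 = 1 (operand is 0)
  ((¬p2 ∨ p1) ∨ ¬¬(p2 ∧ (p2 ∧ p2))) = max(0.68, 1) = 1
  ((¬p2 ∧ p2) ∨ ((¬p2 ∨ p1) ∨ ¬¬(p2 ∧ (p2 ∧ p2)))) = max(0, 1) = 1
  Gödel value = 1
Łukasiewicz evaluation:
  ¬p2: Łukasiewicz ¬ gives 1 − 0.67 = 0.33
  (¬p2 ∧ p2) = min(0.33, 0.67) = 0.33
  ¬p2: Łukasiewicz ¬ gives 1 − 0.67 = 0.33
  (¬p2 ∨ p1) = max(0.33, 0.68) = 0.68
  (p2 ∧ p2) = min(0.67, 0.67) = 0.67
  (p2 ∧ (p2 ∧ p2)) = min(0.67, 0.67) = 0.67
  ¬(p2 ∧ (p2 ∧ p2)): Łukasiewicz ¬ gives 1 − 0.67 = 0.33
  ¬¬(p2 ∧ (p2 ∧ p2)): Łukasiewicz ¬ gives 1 − 0.33 = 0.67
  ((¬p2 ∨ p1) ∨ ¬¬(p2 ∧ (p2 ∧ p2))) = max(0.68, 0.67) = 0.68
  ((¬p2 ∧ p2) ∨ ((¬p2 ∨ p1) ∨ ¬¬(p2 ∧ (p2 ∧ p2)))) = max(0.33, 0.68) = 0.68
  Łukasiewicz value = 0.68
Difference: 1 − 0.68 = 0.32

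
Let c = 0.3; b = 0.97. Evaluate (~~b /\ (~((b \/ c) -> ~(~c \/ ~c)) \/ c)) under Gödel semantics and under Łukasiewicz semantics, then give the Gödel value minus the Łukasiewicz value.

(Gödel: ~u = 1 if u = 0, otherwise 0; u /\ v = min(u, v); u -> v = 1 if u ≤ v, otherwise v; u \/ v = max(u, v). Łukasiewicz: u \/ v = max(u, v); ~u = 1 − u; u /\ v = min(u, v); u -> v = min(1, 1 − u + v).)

Gödel evaluation:
  ~b: Gödel ¬ of 0.97 = 0 (operand ≠ 0)
  ~~b: Gödel ¬ of 0 = 1 (operand is 0)
  (b \/ c) = max(0.97, 0.3) = 0.97
  ~c: Gödel ¬ of 0.3 = 0 (operand ≠ 0)
  ~c: Gödel ¬ of 0.3 = 0 (operand ≠ 0)
  (~c \/ ~c) = max(0, 0) = 0
  ~(~c \/ ~c): Gödel ¬ of 0 = 1 (operand is 0)
  ((b \/ c) -> ~(~c \/ ~c)): 0.97 ≤ 1, so result = 1
  ~((b \/ c) -> ~(~c \/ ~c)): Gödel ¬ of 1 = 0 (operand ≠ 0)
  (~((b \/ c) -> ~(~c \/ ~c)) \/ c) = max(0, 0.3) = 0.3
  (~~b /\ (~((b \/ c) -> ~(~c \/ ~c)) \/ c)) = min(1, 0.3) = 0.3
  Gödel value = 0.3
Łukasiewicz evaluation:
  ~b: Łukasiewicz ¬ gives 1 − 0.97 = 0.03
  ~~b: Łukasiewicz ¬ gives 1 − 0.03 = 0.97
  (b \/ c) = max(0.97, 0.3) = 0.97
  ~c: Łukasiewicz ¬ gives 1 − 0.3 = 0.7
  ~c: Łukasiewicz ¬ gives 1 − 0.3 = 0.7
  (~c \/ ~c) = max(0.7, 0.7) = 0.7
  ~(~c \/ ~c): Łukasiewicz ¬ gives 1 − 0.7 = 0.3
  ((b \/ c) -> ~(~c \/ ~c)): min(1, 1 − 0.97 + 0.3) = 0.33
  ~((b \/ c) -> ~(~c \/ ~c)): Łukasiewicz ¬ gives 1 − 0.33 = 0.67
  (~((b \/ c) -> ~(~c \/ ~c)) \/ c) = max(0.67, 0.3) = 0.67
  (~~b /\ (~((b \/ c) -> ~(~c \/ ~c)) \/ c)) = min(0.97, 0.67) = 0.67
  Łukasiewicz value = 0.67
Difference: 0.3 − 0.67 = -0.37

-0.37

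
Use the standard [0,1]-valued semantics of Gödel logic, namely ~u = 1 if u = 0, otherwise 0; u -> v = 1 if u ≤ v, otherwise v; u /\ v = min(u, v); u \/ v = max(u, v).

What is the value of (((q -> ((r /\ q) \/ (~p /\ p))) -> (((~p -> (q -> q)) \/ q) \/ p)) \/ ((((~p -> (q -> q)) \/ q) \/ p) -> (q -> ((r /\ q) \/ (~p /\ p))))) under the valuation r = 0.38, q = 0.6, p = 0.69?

(r /\ q) = min(0.38, 0.6) = 0.38
~p: Gödel ¬ of 0.69 = 0 (operand ≠ 0)
(~p /\ p) = min(0, 0.69) = 0
((r /\ q) \/ (~p /\ p)) = max(0.38, 0) = 0.38
(q -> ((r /\ q) \/ (~p /\ p))): 0.6 > 0.38, so result = 0.38
~p: Gödel ¬ of 0.69 = 0 (operand ≠ 0)
(q -> q): 0.6 ≤ 0.6, so result = 1
(~p -> (q -> q)): 0 ≤ 1, so result = 1
((~p -> (q -> q)) \/ q) = max(1, 0.6) = 1
(((~p -> (q -> q)) \/ q) \/ p) = max(1, 0.69) = 1
((q -> ((r /\ q) \/ (~p /\ p))) -> (((~p -> (q -> q)) \/ q) \/ p)): 0.38 ≤ 1, so result = 1
~p: Gödel ¬ of 0.69 = 0 (operand ≠ 0)
(q -> q): 0.6 ≤ 0.6, so result = 1
(~p -> (q -> q)): 0 ≤ 1, so result = 1
((~p -> (q -> q)) \/ q) = max(1, 0.6) = 1
(((~p -> (q -> q)) \/ q) \/ p) = max(1, 0.69) = 1
(r /\ q) = min(0.38, 0.6) = 0.38
~p: Gödel ¬ of 0.69 = 0 (operand ≠ 0)
(~p /\ p) = min(0, 0.69) = 0
((r /\ q) \/ (~p /\ p)) = max(0.38, 0) = 0.38
(q -> ((r /\ q) \/ (~p /\ p))): 0.6 > 0.38, so result = 0.38
((((~p -> (q -> q)) \/ q) \/ p) -> (q -> ((r /\ q) \/ (~p /\ p)))): 1 > 0.38, so result = 0.38
(((q -> ((r /\ q) \/ (~p /\ p))) -> (((~p -> (q -> q)) \/ q) \/ p)) \/ ((((~p -> (q -> q)) \/ q) \/ p) -> (q -> ((r /\ q) \/ (~p /\ p))))) = max(1, 0.38) = 1

1.00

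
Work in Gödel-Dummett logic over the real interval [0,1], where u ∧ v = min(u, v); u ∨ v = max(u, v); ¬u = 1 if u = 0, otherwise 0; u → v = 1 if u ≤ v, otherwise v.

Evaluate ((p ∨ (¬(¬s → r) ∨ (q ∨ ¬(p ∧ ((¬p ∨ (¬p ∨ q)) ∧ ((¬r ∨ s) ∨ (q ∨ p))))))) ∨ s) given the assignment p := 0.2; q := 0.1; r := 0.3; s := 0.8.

¬s: Gödel ¬ of 0.8 = 0 (operand ≠ 0)
(¬s → r): 0 ≤ 0.3, so result = 1
¬(¬s → r): Gödel ¬ of 1 = 0 (operand ≠ 0)
¬p: Gödel ¬ of 0.2 = 0 (operand ≠ 0)
¬p: Gödel ¬ of 0.2 = 0 (operand ≠ 0)
(¬p ∨ q) = max(0, 0.1) = 0.1
(¬p ∨ (¬p ∨ q)) = max(0, 0.1) = 0.1
¬r: Gödel ¬ of 0.3 = 0 (operand ≠ 0)
(¬r ∨ s) = max(0, 0.8) = 0.8
(q ∨ p) = max(0.1, 0.2) = 0.2
((¬r ∨ s) ∨ (q ∨ p)) = max(0.8, 0.2) = 0.8
((¬p ∨ (¬p ∨ q)) ∧ ((¬r ∨ s) ∨ (q ∨ p))) = min(0.1, 0.8) = 0.1
(p ∧ ((¬p ∨ (¬p ∨ q)) ∧ ((¬r ∨ s) ∨ (q ∨ p)))) = min(0.2, 0.1) = 0.1
¬(p ∧ ((¬p ∨ (¬p ∨ q)) ∧ ((¬r ∨ s) ∨ (q ∨ p)))): Gödel ¬ of 0.1 = 0 (operand ≠ 0)
(q ∨ ¬(p ∧ ((¬p ∨ (¬p ∨ q)) ∧ ((¬r ∨ s) ∨ (q ∨ p))))) = max(0.1, 0) = 0.1
(¬(¬s → r) ∨ (q ∨ ¬(p ∧ ((¬p ∨ (¬p ∨ q)) ∧ ((¬r ∨ s) ∨ (q ∨ p)))))) = max(0, 0.1) = 0.1
(p ∨ (¬(¬s → r) ∨ (q ∨ ¬(p ∧ ((¬p ∨ (¬p ∨ q)) ∧ ((¬r ∨ s) ∨ (q ∨ p))))))) = max(0.2, 0.1) = 0.2
((p ∨ (¬(¬s → r) ∨ (q ∨ ¬(p ∧ ((¬p ∨ (¬p ∨ q)) ∧ ((¬r ∨ s) ∨ (q ∨ p))))))) ∨ s) = max(0.2, 0.8) = 0.8

0.80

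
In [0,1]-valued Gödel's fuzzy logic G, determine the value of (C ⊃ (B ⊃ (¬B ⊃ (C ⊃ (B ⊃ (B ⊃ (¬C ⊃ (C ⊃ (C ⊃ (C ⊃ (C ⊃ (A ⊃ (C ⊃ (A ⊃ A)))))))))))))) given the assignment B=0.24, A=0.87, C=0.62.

1.00

¬B: Gödel ¬ of 0.24 = 0 (operand ≠ 0)
¬C: Gödel ¬ of 0.62 = 0 (operand ≠ 0)
(A ⊃ A): 0.87 ≤ 0.87, so result = 1
(C ⊃ (A ⊃ A)): 0.62 ≤ 1, so result = 1
(A ⊃ (C ⊃ (A ⊃ A))): 0.87 ≤ 1, so result = 1
(C ⊃ (A ⊃ (C ⊃ (A ⊃ A)))): 0.62 ≤ 1, so result = 1
(C ⊃ (C ⊃ (A ⊃ (C ⊃ (A ⊃ A))))): 0.62 ≤ 1, so result = 1
(C ⊃ (C ⊃ (C ⊃ (A ⊃ (C ⊃ (A ⊃ A)))))): 0.62 ≤ 1, so result = 1
(C ⊃ (C ⊃ (C ⊃ (C ⊃ (A ⊃ (C ⊃ (A ⊃ A))))))): 0.62 ≤ 1, so result = 1
(¬C ⊃ (C ⊃ (C ⊃ (C ⊃ (C ⊃ (A ⊃ (C ⊃ (A ⊃ A)))))))): 0 ≤ 1, so result = 1
(B ⊃ (¬C ⊃ (C ⊃ (C ⊃ (C ⊃ (C ⊃ (A ⊃ (C ⊃ (A ⊃ A))))))))): 0.24 ≤ 1, so result = 1
(B ⊃ (B ⊃ (¬C ⊃ (C ⊃ (C ⊃ (C ⊃ (C ⊃ (A ⊃ (C ⊃ (A ⊃ A)))))))))): 0.24 ≤ 1, so result = 1
(C ⊃ (B ⊃ (B ⊃ (¬C ⊃ (C ⊃ (C ⊃ (C ⊃ (C ⊃ (A ⊃ (C ⊃ (A ⊃ A))))))))))): 0.62 ≤ 1, so result = 1
(¬B ⊃ (C ⊃ (B ⊃ (B ⊃ (¬C ⊃ (C ⊃ (C ⊃ (C ⊃ (C ⊃ (A ⊃ (C ⊃ (A ⊃ A)))))))))))): 0 ≤ 1, so result = 1
(B ⊃ (¬B ⊃ (C ⊃ (B ⊃ (B ⊃ (¬C ⊃ (C ⊃ (C ⊃ (C ⊃ (C ⊃ (A ⊃ (C ⊃ (A ⊃ A))))))))))))): 0.24 ≤ 1, so result = 1
(C ⊃ (B ⊃ (¬B ⊃ (C ⊃ (B ⊃ (B ⊃ (¬C ⊃ (C ⊃ (C ⊃ (C ⊃ (C ⊃ (A ⊃ (C ⊃ (A ⊃ A)))))))))))))): 0.62 ≤ 1, so result = 1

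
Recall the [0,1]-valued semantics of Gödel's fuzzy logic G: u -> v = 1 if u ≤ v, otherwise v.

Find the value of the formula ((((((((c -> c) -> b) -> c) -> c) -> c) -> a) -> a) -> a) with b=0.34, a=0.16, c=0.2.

(c -> c): 0.2 ≤ 0.2, so result = 1
((c -> c) -> b): 1 > 0.34, so result = 0.34
(((c -> c) -> b) -> c): 0.34 > 0.2, so result = 0.2
((((c -> c) -> b) -> c) -> c): 0.2 ≤ 0.2, so result = 1
(((((c -> c) -> b) -> c) -> c) -> c): 1 > 0.2, so result = 0.2
((((((c -> c) -> b) -> c) -> c) -> c) -> a): 0.2 > 0.16, so result = 0.16
(((((((c -> c) -> b) -> c) -> c) -> c) -> a) -> a): 0.16 ≤ 0.16, so result = 1
((((((((c -> c) -> b) -> c) -> c) -> c) -> a) -> a) -> a): 1 > 0.16, so result = 0.16

0.16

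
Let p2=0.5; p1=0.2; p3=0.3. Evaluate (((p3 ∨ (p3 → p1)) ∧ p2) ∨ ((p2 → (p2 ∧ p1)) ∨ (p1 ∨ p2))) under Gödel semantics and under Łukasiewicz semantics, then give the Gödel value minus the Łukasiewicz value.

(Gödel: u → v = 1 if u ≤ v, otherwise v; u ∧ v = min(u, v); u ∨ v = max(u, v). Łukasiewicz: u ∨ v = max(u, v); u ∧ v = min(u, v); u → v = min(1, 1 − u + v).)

-0.20

Gödel evaluation:
  (p3 → p1): 0.3 > 0.2, so result = 0.2
  (p3 ∨ (p3 → p1)) = max(0.3, 0.2) = 0.3
  ((p3 ∨ (p3 → p1)) ∧ p2) = min(0.3, 0.5) = 0.3
  (p2 ∧ p1) = min(0.5, 0.2) = 0.2
  (p2 → (p2 ∧ p1)): 0.5 > 0.2, so result = 0.2
  (p1 ∨ p2) = max(0.2, 0.5) = 0.5
  ((p2 → (p2 ∧ p1)) ∨ (p1 ∨ p2)) = max(0.2, 0.5) = 0.5
  (((p3 ∨ (p3 → p1)) ∧ p2) ∨ ((p2 → (p2 ∧ p1)) ∨ (p1 ∨ p2))) = max(0.3, 0.5) = 0.5
  Gödel value = 0.5
Łukasiewicz evaluation:
  (p3 → p1): min(1, 1 − 0.3 + 0.2) = 0.9
  (p3 ∨ (p3 → p1)) = max(0.3, 0.9) = 0.9
  ((p3 ∨ (p3 → p1)) ∧ p2) = min(0.9, 0.5) = 0.5
  (p2 ∧ p1) = min(0.5, 0.2) = 0.2
  (p2 → (p2 ∧ p1)): min(1, 1 − 0.5 + 0.2) = 0.7
  (p1 ∨ p2) = max(0.2, 0.5) = 0.5
  ((p2 → (p2 ∧ p1)) ∨ (p1 ∨ p2)) = max(0.7, 0.5) = 0.7
  (((p3 ∨ (p3 → p1)) ∧ p2) ∨ ((p2 → (p2 ∧ p1)) ∨ (p1 ∨ p2))) = max(0.5, 0.7) = 0.7
  Łukasiewicz value = 0.7
Difference: 0.5 − 0.7 = -0.20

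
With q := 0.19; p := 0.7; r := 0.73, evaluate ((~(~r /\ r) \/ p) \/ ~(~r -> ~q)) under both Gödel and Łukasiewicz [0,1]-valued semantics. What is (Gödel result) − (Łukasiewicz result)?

0.27

Gödel evaluation:
  ~r: Gödel ¬ of 0.73 = 0 (operand ≠ 0)
  (~r /\ r) = min(0, 0.73) = 0
  ~(~r /\ r): Gödel ¬ of 0 = 1 (operand is 0)
  (~(~r /\ r) \/ p) = max(1, 0.7) = 1
  ~r: Gödel ¬ of 0.73 = 0 (operand ≠ 0)
  ~q: Gödel ¬ of 0.19 = 0 (operand ≠ 0)
  (~r -> ~q): 0 ≤ 0, so result = 1
  ~(~r -> ~q): Gödel ¬ of 1 = 0 (operand ≠ 0)
  ((~(~r /\ r) \/ p) \/ ~(~r -> ~q)) = max(1, 0) = 1
  Gödel value = 1
Łukasiewicz evaluation:
  ~r: Łukasiewicz ¬ gives 1 − 0.73 = 0.27
  (~r /\ r) = min(0.27, 0.73) = 0.27
  ~(~r /\ r): Łukasiewicz ¬ gives 1 − 0.27 = 0.73
  (~(~r /\ r) \/ p) = max(0.73, 0.7) = 0.73
  ~r: Łukasiewicz ¬ gives 1 − 0.73 = 0.27
  ~q: Łukasiewicz ¬ gives 1 − 0.19 = 0.81
  (~r -> ~q): min(1, 1 − 0.27 + 0.81) = 1
  ~(~r -> ~q): Łukasiewicz ¬ gives 1 − 1 = 0
  ((~(~r /\ r) \/ p) \/ ~(~r -> ~q)) = max(0.73, 0) = 0.73
  Łukasiewicz value = 0.73
Difference: 1 − 0.73 = 0.27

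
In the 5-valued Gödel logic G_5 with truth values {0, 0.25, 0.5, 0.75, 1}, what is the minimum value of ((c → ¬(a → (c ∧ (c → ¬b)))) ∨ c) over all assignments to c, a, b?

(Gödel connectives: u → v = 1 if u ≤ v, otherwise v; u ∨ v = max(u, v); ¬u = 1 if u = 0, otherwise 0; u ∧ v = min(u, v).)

The minimum is attained at c = 0.25, a = 0, b = 0:
  ¬b: Gödel ¬ of 0 = 1 (operand is 0)
  (c → ¬b): 0.25 ≤ 1, so result = 1
  (c ∧ (c → ¬b)) = min(0.25, 1) = 0.25
  (a → (c ∧ (c → ¬b))): 0 ≤ 0.25, so result = 1
  ¬(a → (c ∧ (c → ¬b))): Gödel ¬ of 1 = 0 (operand ≠ 0)
  (c → ¬(a → (c ∧ (c → ¬b)))): 0.25 > 0, so result = 0
  ((c → ¬(a → (c ∧ (c → ¬b)))) ∨ c) = max(0, 0.25) = 0.25
Checking all 125 assignments confirms none give a value below 0.25.

0.25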